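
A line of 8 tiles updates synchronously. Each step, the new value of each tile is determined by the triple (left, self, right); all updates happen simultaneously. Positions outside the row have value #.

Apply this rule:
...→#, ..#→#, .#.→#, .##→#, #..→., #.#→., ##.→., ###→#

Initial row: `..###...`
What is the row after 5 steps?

.#.#####

step 1: .###..##
step 2: .##..###
step 3: .#..####
step 4: .#.#####
step 5: .#.#####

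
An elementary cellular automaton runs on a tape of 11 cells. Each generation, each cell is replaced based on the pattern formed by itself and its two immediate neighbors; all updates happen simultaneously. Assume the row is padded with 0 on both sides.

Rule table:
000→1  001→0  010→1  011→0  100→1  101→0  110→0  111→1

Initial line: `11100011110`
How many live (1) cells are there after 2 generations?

01011001101
01000100001
count of 1: 3

3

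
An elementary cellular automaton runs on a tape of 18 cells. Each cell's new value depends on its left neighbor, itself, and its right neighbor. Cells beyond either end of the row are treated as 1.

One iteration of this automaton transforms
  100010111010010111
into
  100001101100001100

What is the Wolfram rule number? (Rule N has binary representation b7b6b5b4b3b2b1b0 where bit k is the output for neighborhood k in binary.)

position 7: 111 → 0  (bit 7 = 0)
position 0: 110 → 1  (bit 6 = 1)
position 5: 101 → 1  (bit 5 = 1)
position 1: 100 → 0  (bit 4 = 0)
position 6: 011 → 1  (bit 3 = 1)
position 4: 010 → 0  (bit 2 = 0)
position 3: 001 → 0  (bit 1 = 0)
position 2: 000 → 0  (bit 0 = 0)
bits b7..b0 = 01101000 = 104

104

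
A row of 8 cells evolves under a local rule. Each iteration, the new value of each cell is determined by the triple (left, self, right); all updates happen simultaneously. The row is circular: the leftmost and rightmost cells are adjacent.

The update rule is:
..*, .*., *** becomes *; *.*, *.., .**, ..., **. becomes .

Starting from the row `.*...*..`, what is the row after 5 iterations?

**..**..

iteration 1: **..**..
iteration 2: ...*...*
iteration 3: ..**..**
iteration 4: .*...*..  (repeats iteration 0; period 4)
iteration 5: **..**..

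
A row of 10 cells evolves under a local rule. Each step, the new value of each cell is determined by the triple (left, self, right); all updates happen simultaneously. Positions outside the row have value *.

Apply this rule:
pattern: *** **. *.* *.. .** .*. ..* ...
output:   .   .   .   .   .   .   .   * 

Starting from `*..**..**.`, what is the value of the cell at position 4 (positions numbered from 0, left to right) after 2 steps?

*

..........
.********.
position 4 holds *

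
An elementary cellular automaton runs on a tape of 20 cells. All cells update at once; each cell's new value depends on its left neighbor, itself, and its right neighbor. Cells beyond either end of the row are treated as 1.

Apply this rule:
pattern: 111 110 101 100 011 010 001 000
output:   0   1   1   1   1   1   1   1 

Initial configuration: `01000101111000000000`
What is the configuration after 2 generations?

00000001111000000000

generation 1: 11111111001111111111
generation 2: 00000001111000000000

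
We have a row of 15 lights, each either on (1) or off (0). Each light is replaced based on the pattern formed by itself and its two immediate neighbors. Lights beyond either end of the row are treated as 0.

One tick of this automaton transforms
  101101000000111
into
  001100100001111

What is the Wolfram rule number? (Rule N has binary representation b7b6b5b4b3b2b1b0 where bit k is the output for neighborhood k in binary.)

position 13: 111 → 1  (bit 7 = 1)
position 3: 110 → 1  (bit 6 = 1)
position 1: 101 → 0  (bit 5 = 0)
position 6: 100 → 1  (bit 4 = 1)
position 2: 011 → 1  (bit 3 = 1)
position 0: 010 → 0  (bit 2 = 0)
position 11: 001 → 1  (bit 1 = 1)
position 7: 000 → 0  (bit 0 = 0)
bits b7..b0 = 11011010 = 218

218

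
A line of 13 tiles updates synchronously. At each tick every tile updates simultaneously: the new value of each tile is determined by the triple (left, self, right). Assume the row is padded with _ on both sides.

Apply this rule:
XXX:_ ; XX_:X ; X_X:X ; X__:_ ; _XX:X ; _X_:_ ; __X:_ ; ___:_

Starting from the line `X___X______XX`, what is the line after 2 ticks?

___________XX
___________XX

___________XX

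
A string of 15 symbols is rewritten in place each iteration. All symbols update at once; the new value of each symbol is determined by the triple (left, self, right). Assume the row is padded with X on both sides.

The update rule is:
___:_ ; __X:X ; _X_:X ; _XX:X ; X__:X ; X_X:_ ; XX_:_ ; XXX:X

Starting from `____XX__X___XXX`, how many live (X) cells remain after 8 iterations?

12

X__XX_XXXX_XXXX
_XXX__XXX__XXXX
_XX_XXXX_XXXXXX
_X__XXX__XXXXXX
_XXXXX_XXXXXXXX
_XXXX__XXXXXXXX
_XXX_XXXXXXXXXX
_XX__XXXXXXXXXX
count of X: 12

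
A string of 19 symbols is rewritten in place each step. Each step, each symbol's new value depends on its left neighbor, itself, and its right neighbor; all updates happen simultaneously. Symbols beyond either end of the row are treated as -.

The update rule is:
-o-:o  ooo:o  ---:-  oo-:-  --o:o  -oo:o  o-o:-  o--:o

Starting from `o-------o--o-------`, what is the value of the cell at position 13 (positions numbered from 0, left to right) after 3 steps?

oo-----oooooo------
o-o---oooooo-o-----
o-oo-oooooo--oo----
position 13 holds o

o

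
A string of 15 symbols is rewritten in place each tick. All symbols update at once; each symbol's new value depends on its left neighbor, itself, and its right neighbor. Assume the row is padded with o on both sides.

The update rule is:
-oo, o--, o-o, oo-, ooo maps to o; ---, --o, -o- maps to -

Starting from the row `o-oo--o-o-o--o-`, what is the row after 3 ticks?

tick 1: ooooo--o-o-o--o
tick 2: oooooo--o-o-o-o
tick 3: ooooooo--o-o-oo

ooooooo--o-o-oo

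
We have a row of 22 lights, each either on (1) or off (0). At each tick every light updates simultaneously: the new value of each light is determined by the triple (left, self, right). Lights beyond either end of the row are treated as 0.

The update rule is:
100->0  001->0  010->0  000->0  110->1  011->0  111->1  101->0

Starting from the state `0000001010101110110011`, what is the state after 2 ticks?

0000000000000010000000

0000000000000110010001
0000000000000010000000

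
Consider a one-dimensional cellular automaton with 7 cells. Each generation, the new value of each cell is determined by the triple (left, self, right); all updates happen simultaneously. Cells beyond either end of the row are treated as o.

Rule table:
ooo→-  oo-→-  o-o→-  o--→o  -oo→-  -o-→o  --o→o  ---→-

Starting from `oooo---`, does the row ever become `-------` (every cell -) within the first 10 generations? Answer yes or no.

----o-o
o--oo--
-oo--oo
---oo--
o-o--oo
--ooo--
oo---oo
--o-o--
ooo-ooo
-------
all cells are - at generation 10

yes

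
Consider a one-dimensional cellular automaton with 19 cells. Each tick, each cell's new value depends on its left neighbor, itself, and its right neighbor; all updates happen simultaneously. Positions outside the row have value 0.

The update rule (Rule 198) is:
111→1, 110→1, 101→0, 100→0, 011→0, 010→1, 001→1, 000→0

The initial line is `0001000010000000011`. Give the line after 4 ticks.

0011000110000000101
0101001010000001101
1101011010000010101
0101001010000110101

0101001010000110101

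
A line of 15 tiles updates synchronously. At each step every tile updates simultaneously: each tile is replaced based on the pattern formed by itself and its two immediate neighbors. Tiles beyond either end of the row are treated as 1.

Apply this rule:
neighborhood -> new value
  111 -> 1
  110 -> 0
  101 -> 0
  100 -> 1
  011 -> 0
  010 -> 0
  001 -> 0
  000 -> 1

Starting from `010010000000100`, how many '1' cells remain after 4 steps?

4

001001111110010
100100111101000
010010011000110
001001000110000
count of 1: 4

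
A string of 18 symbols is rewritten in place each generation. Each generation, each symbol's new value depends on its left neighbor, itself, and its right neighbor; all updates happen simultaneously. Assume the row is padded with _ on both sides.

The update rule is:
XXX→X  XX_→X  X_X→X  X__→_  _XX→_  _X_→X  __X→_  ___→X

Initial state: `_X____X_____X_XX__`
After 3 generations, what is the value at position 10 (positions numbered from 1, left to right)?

_

_X_XX_X_XXX_XX_X_X
_XX_XXXX_XXX_XXXXX
__XX_XXXX_XXX_XXXX
position 10 holds _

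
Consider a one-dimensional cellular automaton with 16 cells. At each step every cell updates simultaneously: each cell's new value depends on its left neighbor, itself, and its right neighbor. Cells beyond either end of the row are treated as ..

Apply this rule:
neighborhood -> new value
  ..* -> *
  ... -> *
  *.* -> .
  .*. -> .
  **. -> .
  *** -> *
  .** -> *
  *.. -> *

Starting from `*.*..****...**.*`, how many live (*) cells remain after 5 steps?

step 1: ...*****.****...
step 2: *******..***.***
step 3: ******.****..**.
step 4: *****..***.***.*
step 5: ****.****..**...
count of *: 10

10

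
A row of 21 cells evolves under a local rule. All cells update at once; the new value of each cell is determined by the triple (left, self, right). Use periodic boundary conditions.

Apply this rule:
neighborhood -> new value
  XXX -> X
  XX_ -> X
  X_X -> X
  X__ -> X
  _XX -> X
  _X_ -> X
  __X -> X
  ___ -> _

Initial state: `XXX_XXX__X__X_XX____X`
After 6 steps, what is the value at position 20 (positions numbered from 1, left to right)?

X

step 1: XXXXXXXXXXXXXXXXX__XX
step 2: XXXXXXXXXXXXXXXXXXXXX
step 3: XXXXXXXXXXXXXXXXXXXXX  (fixed point — unchanged through step 6)
position 20 holds X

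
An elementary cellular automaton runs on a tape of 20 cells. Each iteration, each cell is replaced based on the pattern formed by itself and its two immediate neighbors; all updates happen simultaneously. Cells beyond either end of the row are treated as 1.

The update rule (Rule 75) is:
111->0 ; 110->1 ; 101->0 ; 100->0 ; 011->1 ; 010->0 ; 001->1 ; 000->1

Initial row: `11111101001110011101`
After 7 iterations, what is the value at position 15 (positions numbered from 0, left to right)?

00000100011010110101
01111001111000110001
01001011001011110111
00010011010010010100
01100111000100100001
01101101011001001111
01101100011010011000
position 15 holds 1

1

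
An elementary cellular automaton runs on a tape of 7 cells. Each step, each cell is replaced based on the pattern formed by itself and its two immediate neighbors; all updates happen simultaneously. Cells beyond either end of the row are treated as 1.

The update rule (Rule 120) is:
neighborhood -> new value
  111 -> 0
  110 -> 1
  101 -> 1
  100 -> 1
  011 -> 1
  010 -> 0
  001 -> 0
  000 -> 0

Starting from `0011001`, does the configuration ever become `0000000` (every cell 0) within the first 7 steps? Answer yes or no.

no

1011101
1110111
0011100
1010110
1101111
0111000
1101100
step 7 is 1101100, still not uniform 0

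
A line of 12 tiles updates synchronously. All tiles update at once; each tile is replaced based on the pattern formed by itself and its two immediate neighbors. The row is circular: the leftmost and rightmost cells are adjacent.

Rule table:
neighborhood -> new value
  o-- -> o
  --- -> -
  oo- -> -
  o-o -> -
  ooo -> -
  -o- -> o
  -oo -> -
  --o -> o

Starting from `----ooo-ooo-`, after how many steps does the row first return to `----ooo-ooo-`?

4

---o-------o
o-ooo-----oo
-----o---o--
----ooo-ooo-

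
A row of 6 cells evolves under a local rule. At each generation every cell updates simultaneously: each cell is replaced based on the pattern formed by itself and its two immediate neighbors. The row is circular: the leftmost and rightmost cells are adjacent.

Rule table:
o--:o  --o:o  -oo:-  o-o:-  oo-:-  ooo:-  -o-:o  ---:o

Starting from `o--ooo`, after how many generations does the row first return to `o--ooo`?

2

-oo---
o--ooo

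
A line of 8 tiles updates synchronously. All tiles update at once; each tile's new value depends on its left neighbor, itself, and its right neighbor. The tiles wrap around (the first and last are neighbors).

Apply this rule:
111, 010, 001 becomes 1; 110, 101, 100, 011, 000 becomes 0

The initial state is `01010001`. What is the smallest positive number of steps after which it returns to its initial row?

step 1: 01010011
step 2: 01010100
step 3: 11010100
step 4: 00010101
step 5: 00110101
step 6: 01000101
step 7: 01001101
step 8: 01010001

8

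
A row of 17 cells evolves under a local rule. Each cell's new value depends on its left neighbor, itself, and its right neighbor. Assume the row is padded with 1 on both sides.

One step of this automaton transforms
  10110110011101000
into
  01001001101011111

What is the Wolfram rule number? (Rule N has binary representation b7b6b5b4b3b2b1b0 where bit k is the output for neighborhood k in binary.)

position 10: 111 → 1  (bit 7 = 1)
position 0: 110 → 0  (bit 6 = 0)
position 1: 101 → 1  (bit 5 = 1)
position 7: 100 → 1  (bit 4 = 1)
position 2: 011 → 0  (bit 3 = 0)
position 13: 010 → 1  (bit 2 = 1)
position 8: 001 → 1  (bit 1 = 1)
position 15: 000 → 1  (bit 0 = 1)
bits b7..b0 = 10110111 = 183

183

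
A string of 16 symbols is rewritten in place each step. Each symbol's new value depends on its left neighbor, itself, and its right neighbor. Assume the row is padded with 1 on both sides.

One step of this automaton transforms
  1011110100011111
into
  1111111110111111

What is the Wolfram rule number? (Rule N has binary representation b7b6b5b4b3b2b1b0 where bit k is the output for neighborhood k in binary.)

position 3: 111 → 1  (bit 7 = 1)
position 0: 110 → 1  (bit 6 = 1)
position 1: 101 → 1  (bit 5 = 1)
position 8: 100 → 1  (bit 4 = 1)
position 2: 011 → 1  (bit 3 = 1)
position 7: 010 → 1  (bit 2 = 1)
position 10: 001 → 1  (bit 1 = 1)
position 9: 000 → 0  (bit 0 = 0)
bits b7..b0 = 11111110 = 254

254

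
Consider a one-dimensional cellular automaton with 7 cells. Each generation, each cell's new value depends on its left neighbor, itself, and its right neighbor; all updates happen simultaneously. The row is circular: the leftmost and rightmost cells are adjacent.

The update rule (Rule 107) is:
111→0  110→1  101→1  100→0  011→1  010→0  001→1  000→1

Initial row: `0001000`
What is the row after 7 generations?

generation 1: 1110011
generation 2: 0010110
generation 3: 1101110
generation 4: 1111011
generation 5: 0001110
generation 6: 1111010
generation 7: 1001101

1001101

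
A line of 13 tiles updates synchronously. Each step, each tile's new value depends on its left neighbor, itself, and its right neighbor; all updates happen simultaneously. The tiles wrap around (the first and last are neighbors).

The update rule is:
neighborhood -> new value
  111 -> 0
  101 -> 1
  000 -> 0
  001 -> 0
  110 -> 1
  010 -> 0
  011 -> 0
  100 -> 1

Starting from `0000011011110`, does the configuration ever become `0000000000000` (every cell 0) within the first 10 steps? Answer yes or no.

0000001100011
1000000110001
1100000011000
0110000001100
0011000000110
0001100000011
1000110000001
1100011000000
0110001100000
0011000110000
step 10 is 0011000110000, still not uniform 0

no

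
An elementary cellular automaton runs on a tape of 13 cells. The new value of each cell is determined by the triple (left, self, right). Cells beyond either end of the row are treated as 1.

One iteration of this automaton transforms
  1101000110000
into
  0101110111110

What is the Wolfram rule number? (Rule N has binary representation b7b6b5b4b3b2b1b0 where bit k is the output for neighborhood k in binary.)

93

position 0: 111 → 0  (bit 7 = 0)
position 1: 110 → 1  (bit 6 = 1)
position 2: 101 → 0  (bit 5 = 0)
position 4: 100 → 1  (bit 4 = 1)
position 7: 011 → 1  (bit 3 = 1)
position 3: 010 → 1  (bit 2 = 1)
position 6: 001 → 0  (bit 1 = 0)
position 5: 000 → 1  (bit 0 = 1)
bits b7..b0 = 01011101 = 93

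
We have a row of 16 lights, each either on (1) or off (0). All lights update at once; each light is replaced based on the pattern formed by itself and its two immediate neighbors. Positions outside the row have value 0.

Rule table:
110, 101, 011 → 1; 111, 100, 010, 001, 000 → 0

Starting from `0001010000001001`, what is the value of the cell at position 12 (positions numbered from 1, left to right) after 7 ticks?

tick 1: 0000100000000000
tick 2: 0000000000000000
tick 3: 0000000000000000  (fixed point — unchanged through tick 7)
position 12 holds 0

0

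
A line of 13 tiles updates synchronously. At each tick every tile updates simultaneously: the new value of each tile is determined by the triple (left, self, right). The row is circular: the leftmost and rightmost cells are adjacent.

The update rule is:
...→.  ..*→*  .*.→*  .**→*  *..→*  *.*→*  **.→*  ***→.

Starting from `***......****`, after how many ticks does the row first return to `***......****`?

14

..**....**...
.****..****..
**..****..**.
*****..******
....****.....
...**..**....
..********...
.**......**..
****....****.
*..**..**..**
************.
*..........**
**........**.
***......****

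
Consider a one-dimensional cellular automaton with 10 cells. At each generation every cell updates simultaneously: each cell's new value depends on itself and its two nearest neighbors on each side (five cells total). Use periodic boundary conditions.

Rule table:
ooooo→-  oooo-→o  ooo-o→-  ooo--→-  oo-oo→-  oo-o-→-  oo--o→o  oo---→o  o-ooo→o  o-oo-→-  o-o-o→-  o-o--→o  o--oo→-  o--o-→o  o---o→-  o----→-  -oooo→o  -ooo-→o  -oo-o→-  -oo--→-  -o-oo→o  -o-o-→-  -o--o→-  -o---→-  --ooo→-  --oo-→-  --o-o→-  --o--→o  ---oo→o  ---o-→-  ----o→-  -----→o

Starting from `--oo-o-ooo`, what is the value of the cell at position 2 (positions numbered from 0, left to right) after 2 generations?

generation 1: o-----ooo-
generation 2: o--o-o-o--
position 2 holds -

-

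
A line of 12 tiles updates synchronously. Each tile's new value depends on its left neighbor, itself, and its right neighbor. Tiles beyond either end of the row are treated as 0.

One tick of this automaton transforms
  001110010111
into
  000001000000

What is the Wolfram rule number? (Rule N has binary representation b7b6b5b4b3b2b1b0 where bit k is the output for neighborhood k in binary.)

position 3: 111 → 0  (bit 7 = 0)
position 4: 110 → 0  (bit 6 = 0)
position 8: 101 → 0  (bit 5 = 0)
position 5: 100 → 1  (bit 4 = 1)
position 2: 011 → 0  (bit 3 = 0)
position 7: 010 → 0  (bit 2 = 0)
position 1: 001 → 0  (bit 1 = 0)
position 0: 000 → 0  (bit 0 = 0)
bits b7..b0 = 00010000 = 16

16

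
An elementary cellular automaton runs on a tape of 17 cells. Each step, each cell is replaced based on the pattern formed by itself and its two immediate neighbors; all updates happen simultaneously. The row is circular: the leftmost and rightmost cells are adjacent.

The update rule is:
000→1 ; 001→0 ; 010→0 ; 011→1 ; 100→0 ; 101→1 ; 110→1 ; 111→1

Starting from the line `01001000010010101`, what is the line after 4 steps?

10000011000001010
00111011011100101
00111111111100010
10111111111101000

10111111111101000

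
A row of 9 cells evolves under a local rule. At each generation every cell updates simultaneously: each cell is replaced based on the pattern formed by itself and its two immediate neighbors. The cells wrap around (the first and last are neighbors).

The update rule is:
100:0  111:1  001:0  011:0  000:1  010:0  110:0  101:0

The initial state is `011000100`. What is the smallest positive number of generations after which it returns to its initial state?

2

000010001
011000100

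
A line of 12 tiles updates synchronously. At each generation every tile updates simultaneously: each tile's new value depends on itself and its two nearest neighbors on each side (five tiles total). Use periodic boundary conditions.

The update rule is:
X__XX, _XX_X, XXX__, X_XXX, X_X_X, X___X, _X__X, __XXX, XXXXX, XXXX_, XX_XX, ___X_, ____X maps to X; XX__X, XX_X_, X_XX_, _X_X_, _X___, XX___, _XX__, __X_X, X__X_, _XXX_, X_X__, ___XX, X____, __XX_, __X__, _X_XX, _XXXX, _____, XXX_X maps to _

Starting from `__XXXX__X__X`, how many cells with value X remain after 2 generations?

6

generation 1: XXX_XX___X__
generation 2: X__X___XX_XX
count of X: 6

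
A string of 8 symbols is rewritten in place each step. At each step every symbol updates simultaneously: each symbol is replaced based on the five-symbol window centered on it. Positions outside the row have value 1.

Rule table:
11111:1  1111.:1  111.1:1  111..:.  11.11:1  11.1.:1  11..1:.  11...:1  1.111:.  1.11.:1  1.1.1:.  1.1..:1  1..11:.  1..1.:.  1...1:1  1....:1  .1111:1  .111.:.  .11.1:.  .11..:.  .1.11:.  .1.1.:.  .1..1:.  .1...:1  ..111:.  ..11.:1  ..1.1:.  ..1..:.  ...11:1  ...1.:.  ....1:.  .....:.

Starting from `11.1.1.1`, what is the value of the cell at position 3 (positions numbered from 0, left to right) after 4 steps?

.

111.....
11.11..1
1111....
111.11.1
position 3 holds .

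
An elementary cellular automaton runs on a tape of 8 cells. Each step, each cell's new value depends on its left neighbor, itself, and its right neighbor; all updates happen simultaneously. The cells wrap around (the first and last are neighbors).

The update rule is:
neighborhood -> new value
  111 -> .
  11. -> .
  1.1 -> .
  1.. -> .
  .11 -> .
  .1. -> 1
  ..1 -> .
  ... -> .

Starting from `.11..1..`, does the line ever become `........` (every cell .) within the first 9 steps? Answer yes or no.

.....1..
.....1..  (fixed point — unchanged through step 9)
step 9 is .....1.., still not uniform .

no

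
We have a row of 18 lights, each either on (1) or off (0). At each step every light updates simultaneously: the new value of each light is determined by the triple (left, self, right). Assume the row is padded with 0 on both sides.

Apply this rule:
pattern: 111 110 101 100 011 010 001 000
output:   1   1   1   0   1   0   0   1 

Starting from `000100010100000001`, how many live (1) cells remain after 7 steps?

15

110001001001111100
110100000001111101
111001111101111110
111001111111111110
111001111111111110  (fixed point — unchanged through step 7)
count of 1: 15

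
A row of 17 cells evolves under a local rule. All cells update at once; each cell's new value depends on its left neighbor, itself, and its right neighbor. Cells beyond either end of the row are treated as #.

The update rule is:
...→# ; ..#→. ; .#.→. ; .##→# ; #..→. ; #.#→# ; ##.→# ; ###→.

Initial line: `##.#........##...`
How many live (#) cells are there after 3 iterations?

7

.##..######.##.#.
###..#....#####.#
..#....##.#...###
count of #: 7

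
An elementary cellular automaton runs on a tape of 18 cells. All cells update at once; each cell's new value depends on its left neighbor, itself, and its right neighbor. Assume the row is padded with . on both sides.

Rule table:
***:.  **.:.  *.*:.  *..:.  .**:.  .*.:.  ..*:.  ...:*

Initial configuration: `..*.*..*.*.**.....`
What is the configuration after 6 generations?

*.............****
..***********.....
*.............****  (repeats generation 1; period 2)
generation 6: ..***********.....

..***********.....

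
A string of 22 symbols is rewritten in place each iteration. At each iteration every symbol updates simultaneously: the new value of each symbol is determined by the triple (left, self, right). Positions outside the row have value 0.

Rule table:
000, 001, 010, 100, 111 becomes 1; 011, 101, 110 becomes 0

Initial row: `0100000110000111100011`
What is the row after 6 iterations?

iteration 1: 1111111001111011011100
iteration 2: 0111110110110000001011
iteration 3: 1011100000001111111000
iteration 4: 1001011111110111110111
iteration 5: 1111001111100011100010
iteration 6: 0110110111011101011111

0110110111011101011111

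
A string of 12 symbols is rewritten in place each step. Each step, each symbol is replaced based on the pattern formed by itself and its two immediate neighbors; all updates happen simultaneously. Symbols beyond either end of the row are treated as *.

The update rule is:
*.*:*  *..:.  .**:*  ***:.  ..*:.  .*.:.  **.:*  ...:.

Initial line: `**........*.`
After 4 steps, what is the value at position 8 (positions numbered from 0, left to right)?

.

step 1: .*.........*
step 2: *..........*
step 3: *..........*  (fixed point — unchanged through step 4)
position 8 holds .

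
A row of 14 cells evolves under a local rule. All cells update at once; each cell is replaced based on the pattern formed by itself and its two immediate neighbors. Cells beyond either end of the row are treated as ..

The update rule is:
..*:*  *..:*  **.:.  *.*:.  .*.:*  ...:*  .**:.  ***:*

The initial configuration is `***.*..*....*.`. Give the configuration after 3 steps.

step 1: .*..**********
step 2: ****.********.
step 3: .**...******.*

.**...******.*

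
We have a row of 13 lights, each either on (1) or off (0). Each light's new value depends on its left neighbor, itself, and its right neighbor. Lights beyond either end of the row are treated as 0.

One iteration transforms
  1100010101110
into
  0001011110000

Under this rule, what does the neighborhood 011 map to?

At position 0 the neighborhood is 011; the next row has 0 there.

0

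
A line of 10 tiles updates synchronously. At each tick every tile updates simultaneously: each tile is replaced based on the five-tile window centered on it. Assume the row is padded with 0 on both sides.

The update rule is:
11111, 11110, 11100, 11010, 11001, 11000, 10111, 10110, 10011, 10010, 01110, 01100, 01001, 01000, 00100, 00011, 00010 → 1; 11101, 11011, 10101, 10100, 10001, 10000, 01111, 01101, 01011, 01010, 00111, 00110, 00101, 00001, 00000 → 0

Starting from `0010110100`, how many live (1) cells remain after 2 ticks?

0100101010
1111000001
count of 1: 5

5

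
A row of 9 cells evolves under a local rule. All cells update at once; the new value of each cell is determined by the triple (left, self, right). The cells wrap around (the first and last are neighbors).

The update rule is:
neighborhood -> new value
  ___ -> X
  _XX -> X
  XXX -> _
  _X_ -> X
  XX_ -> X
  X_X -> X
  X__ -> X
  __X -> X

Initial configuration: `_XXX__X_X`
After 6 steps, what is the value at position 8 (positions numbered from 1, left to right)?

XX_XXXXXX
_XXX_____
XX_XXXXXX  (repeats step 1; period 2)
step 6: _XXX_____
position 8 holds _

_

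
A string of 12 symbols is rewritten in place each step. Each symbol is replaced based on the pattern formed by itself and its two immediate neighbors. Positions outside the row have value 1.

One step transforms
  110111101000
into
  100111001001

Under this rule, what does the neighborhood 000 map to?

At position 10 the neighborhood is 000; the next row has 0 there.

0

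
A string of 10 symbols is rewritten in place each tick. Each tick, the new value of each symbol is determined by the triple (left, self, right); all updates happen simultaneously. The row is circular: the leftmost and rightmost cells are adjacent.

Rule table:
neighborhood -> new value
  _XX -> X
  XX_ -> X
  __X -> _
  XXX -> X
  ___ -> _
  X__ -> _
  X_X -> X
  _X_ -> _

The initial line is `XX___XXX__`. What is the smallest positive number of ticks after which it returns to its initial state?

1

XX___XXX__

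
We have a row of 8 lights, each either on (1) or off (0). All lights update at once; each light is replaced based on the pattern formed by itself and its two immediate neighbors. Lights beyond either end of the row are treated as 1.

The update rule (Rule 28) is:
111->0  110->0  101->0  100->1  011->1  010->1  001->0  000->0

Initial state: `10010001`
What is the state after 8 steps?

01010101

01011001
01010101
01010101  (fixed point — unchanged through step 8)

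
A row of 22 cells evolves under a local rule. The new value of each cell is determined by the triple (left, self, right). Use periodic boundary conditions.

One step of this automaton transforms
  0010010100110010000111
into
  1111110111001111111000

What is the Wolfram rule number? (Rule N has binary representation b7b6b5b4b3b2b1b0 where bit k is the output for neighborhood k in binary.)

position 20: 111 → 0  (bit 7 = 0)
position 11: 110 → 0  (bit 6 = 0)
position 6: 101 → 0  (bit 5 = 0)
position 0: 100 → 1  (bit 4 = 1)
position 10: 011 → 0  (bit 3 = 0)
position 2: 010 → 1  (bit 2 = 1)
position 1: 001 → 1  (bit 1 = 1)
position 16: 000 → 1  (bit 0 = 1)
bits b7..b0 = 00010111 = 23

23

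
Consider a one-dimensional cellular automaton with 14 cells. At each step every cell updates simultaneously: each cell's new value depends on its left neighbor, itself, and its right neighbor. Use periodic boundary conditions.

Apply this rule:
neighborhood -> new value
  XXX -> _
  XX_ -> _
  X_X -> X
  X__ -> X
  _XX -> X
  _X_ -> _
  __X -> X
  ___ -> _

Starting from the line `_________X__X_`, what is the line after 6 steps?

________X_XX_X
X______X_XX_X_
_X____X_XX_X_X
X_X__X_XX_X_X_
_X_XX_XX_X_X_X
X_XX_XX_X_X_X_

X_XX_XX_X_X_X_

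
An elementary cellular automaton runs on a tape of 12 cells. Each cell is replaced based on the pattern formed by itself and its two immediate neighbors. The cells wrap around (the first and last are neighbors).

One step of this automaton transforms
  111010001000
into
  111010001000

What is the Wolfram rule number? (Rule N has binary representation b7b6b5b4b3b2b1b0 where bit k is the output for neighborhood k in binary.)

204

position 1: 111 → 1  (bit 7 = 1)
position 2: 110 → 1  (bit 6 = 1)
position 3: 101 → 0  (bit 5 = 0)
position 5: 100 → 0  (bit 4 = 0)
position 0: 011 → 1  (bit 3 = 1)
position 4: 010 → 1  (bit 2 = 1)
position 7: 001 → 0  (bit 1 = 0)
position 6: 000 → 0  (bit 0 = 0)
bits b7..b0 = 11001100 = 204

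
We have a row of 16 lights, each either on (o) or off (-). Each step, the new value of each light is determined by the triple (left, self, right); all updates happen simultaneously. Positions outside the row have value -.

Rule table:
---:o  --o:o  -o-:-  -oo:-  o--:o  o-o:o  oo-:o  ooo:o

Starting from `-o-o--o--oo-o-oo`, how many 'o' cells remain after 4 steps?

9

step 1: o-o-oo-oo-oo-o-o
step 2: -o-o-oo-oo-oo-o-
step 3: o-o-o-oo-oo-oo-o
step 4: -o-o-o-oo-oo-oo-
count of o: 9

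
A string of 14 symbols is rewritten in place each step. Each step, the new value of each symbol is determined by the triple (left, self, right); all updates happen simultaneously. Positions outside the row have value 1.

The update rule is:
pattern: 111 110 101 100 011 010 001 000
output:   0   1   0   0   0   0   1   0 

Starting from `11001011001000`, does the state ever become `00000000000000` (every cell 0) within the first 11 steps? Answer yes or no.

01010001010001
00000010000010
00000100000100
00001000001001
00010000010010
00100000100100
01000001001001
00000010010010
00000100100100
00001001001001
00010010010010
step 11 is 00010010010010, still not uniform 0

no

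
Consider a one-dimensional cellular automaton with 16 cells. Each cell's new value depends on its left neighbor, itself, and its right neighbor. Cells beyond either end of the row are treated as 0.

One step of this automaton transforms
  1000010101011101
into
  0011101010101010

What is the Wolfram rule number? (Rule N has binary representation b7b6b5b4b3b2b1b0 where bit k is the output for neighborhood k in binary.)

position 12: 111 → 1  (bit 7 = 1)
position 13: 110 → 0  (bit 6 = 0)
position 6: 101 → 1  (bit 5 = 1)
position 1: 100 → 0  (bit 4 = 0)
position 11: 011 → 0  (bit 3 = 0)
position 0: 010 → 0  (bit 2 = 0)
position 4: 001 → 1  (bit 1 = 1)
position 2: 000 → 1  (bit 0 = 1)
bits b7..b0 = 10100011 = 163

163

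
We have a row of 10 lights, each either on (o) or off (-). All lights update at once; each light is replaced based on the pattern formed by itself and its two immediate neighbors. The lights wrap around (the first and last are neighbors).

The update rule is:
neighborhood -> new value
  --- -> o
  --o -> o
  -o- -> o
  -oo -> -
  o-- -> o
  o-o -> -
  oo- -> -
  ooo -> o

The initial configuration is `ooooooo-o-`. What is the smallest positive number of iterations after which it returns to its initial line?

-ooooo--o-
o-ooo-oooo
---o---ooo
ooooooo-o-

4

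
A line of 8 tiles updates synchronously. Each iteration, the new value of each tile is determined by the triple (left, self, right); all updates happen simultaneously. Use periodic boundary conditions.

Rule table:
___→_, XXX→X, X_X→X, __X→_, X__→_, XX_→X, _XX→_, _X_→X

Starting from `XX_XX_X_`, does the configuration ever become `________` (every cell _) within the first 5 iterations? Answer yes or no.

no

iteration 1: _XX_XXXX
iteration 2: X_XX_XXX
iteration 3: XX_XX_XX
iteration 4: XXX_XX_X
iteration 5: XXXX_XX_
iteration 5 is XXXX_XX_, still not uniform _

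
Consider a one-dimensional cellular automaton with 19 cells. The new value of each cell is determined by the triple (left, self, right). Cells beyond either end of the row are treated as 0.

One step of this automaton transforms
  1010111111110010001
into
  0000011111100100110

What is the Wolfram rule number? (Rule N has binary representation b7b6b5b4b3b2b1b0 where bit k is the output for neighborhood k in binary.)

131

position 5: 111 → 1  (bit 7 = 1)
position 11: 110 → 0  (bit 6 = 0)
position 1: 101 → 0  (bit 5 = 0)
position 12: 100 → 0  (bit 4 = 0)
position 4: 011 → 0  (bit 3 = 0)
position 0: 010 → 0  (bit 2 = 0)
position 13: 001 → 1  (bit 1 = 1)
position 16: 000 → 1  (bit 0 = 1)
bits b7..b0 = 10000011 = 131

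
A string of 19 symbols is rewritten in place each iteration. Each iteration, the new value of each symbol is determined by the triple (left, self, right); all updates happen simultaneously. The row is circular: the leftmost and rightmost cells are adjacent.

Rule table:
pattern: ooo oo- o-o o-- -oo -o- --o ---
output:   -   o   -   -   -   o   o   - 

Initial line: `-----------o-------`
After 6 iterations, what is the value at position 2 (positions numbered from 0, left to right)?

-

----------oo-------
---------o-o-------
--------oo-o-------
-------o-o-o-------
------oo-o-o-------
-----o-o-o-o-------
position 2 holds -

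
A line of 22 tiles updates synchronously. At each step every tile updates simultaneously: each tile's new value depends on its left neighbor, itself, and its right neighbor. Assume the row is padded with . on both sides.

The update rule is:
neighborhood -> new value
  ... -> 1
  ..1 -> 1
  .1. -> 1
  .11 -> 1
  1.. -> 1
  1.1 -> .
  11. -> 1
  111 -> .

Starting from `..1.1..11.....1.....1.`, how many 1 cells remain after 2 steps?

4

111.111111111111111111
1.1.1................1
count of 1: 4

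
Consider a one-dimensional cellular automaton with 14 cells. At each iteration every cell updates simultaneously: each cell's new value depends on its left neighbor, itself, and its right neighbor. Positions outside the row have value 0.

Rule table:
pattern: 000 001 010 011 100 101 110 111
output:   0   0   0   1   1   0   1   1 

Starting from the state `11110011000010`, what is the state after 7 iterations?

iteration 1: 11111011100001
iteration 2: 11111011110000
iteration 3: 11111011111000
iteration 4: 11111011111100
iteration 5: 11111011111110
iteration 6: 11111011111111
iteration 7: 11111011111111

11111011111111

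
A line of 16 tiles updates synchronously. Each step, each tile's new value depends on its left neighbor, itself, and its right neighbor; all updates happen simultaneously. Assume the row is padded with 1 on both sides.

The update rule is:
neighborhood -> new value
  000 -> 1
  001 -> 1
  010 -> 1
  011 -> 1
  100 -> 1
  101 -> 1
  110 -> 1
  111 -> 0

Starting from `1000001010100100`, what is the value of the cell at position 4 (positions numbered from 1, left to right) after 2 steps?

step 1: 1111111111111111
step 2: 0000000000000000
position 4 holds 0

0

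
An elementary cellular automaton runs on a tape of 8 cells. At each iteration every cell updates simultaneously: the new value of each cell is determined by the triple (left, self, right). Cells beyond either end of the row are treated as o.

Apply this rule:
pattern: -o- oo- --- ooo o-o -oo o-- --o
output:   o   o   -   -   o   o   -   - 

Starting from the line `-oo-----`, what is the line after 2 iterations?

--o-----

ooo-----
--o-----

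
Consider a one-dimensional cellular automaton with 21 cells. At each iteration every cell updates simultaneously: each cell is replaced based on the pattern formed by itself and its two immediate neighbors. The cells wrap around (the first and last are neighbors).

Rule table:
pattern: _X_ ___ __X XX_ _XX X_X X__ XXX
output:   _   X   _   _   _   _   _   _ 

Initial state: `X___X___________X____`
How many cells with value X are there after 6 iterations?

3

__X___XXXXXXXXX___XX_
X___X___________X____  (repeats iteration 0; period 2)
iteration 6: X___X___________X____
count of X: 3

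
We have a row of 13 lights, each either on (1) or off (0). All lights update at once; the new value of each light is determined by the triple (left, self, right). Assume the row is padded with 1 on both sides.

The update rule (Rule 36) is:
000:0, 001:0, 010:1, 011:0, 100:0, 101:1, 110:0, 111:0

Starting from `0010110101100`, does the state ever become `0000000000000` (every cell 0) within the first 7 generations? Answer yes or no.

0011001110000
0000000000000
all cells are 0 at generation 2

yes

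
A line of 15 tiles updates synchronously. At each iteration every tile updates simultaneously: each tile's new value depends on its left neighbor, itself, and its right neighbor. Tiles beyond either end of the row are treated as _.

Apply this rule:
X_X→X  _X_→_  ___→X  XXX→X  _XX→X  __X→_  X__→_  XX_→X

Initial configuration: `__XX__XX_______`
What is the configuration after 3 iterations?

iteration 1: X_XX__XX_XXXXXX
iteration 2: _XXX__XXXXXXXXX
iteration 3: _XXX__XXXXXXXXX

_XXX__XXXXXXXXX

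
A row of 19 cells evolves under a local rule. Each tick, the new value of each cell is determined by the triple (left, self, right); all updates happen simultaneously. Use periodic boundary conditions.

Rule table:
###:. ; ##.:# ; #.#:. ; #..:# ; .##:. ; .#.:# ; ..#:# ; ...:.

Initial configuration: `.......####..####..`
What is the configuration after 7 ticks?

......#...###...##.
.....###.#..##.#.##
#...#..#.###.#.#..#
##.#####...#.#.###.
.#.....##.##.#...#.
###...#.#..#.##.###
..##.##.####..#....

..##.##.####..#....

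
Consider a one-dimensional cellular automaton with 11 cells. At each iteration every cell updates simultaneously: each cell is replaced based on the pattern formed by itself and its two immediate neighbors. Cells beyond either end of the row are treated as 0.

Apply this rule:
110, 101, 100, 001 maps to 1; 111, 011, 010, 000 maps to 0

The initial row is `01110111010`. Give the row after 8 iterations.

01010110110

10011001101
01101110110
10110011011
01011101101
10100110110
01011011011
10101101101
01010110110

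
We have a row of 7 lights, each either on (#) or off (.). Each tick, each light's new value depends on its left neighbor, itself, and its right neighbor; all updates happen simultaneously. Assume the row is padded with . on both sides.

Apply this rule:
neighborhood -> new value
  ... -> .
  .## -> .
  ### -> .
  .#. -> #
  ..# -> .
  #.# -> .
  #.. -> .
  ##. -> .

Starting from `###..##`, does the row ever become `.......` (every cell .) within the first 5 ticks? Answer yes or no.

tick 1: .......
all cells are . at tick 1

yes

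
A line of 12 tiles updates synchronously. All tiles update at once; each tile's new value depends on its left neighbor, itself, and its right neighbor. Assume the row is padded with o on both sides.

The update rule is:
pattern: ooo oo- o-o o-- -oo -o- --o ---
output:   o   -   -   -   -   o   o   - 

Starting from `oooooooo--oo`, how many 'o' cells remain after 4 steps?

ooooooo--o-o
oooooo--oo--
ooooo--o---o
oooo--oo--o-
count of o: 7

7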